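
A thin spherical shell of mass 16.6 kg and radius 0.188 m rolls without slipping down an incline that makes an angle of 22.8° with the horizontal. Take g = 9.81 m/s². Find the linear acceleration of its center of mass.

a ≈ 2.28 m/s²

Translation along the incline: Mg sinθ − f = Ma.
Rotation about the center: fR = Iα with I = (2/3)MR². No-slip gives a = αR, so f = (I/R²)a = (2/3)M a.
Substituting: Mg sinθ = (1 + 0.6667)Ma, so a = g sinθ/(1 + 0.6667) = (9.81) sin 22.8° / 1.667 = 2.281 m/s².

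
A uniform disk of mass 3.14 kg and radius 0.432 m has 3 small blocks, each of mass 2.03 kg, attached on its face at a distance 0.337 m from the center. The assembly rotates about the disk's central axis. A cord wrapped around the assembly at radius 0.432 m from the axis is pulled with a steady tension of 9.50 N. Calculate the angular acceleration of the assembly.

α ≈ 4.17 rad/s²

I_disk = ½MR² = ½(3.14)(0.432)² = 0.2930 kg·m².
I_blocks = 3·m·r² = 3(2.03)(0.337)² = 0.6916 kg·m².
Total I = 0.9846 kg·m².
τ = F r = (9.50)(0.432) = 4.104 N·m.
α = τ/I = 4.104/0.9846 = 4.168 rad/s².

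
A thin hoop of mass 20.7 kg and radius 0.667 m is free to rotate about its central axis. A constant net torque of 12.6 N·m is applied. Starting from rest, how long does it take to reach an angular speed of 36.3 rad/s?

t ≈ 26.5 s

I = MR² = (20.7)(0.667)² = 9.209 kg·m².
α = τ/I = 12.6/9.209 = 1.368 rad/s².
ω = αt ⇒ t = ω/α = 36.3/1.368 = 26.53 s.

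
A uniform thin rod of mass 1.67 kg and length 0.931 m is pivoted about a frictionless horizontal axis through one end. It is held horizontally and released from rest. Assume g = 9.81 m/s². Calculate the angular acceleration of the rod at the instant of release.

About the pivot, I = (1/3)ML² = (1/3)(1.67)(0.931)² = 0.4825 kg·m².
The weight acts at the center, a distance L/2 = 0.4655 m from the pivot; τ = Mg(L/2) = 7.626 N·m.
α = τ/I = 7.626/0.4825 = 15.81 rad/s².

α ≈ 15.8 rad/s²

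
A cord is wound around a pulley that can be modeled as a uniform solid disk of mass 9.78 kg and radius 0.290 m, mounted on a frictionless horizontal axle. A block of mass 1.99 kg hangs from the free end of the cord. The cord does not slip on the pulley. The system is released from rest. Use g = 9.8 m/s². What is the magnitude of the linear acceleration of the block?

I = ½MR² = (1/2)(9.78)(0.290)² = 0.4112 kg·m².
Block: mg − T = ma. Pulley: TR = Iα. No-slip: a = αR, so T = (I/R²)a = 4.890·a.
Then mg = (m + 4.890)a, so a = (1.99)(9.8)/(1.99 + 4.890) = 2.835 m/s².

a ≈ 2.83 m/s²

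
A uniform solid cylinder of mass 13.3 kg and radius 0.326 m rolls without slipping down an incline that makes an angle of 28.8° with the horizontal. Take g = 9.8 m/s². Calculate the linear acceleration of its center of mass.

a ≈ 3.15 m/s²

Translation along the incline: Mg sinθ − f = Ma.
Rotation about the center: fR = Iα with I = ½MR². No-slip gives a = αR, so f = (I/R²)a = (1/2)M a.
Substituting: Mg sinθ = (1 + 0.5000)Ma, so a = g sinθ/(1 + 0.5000) = (9.8) sin 28.8° / 1.500 = 3.147 m/s².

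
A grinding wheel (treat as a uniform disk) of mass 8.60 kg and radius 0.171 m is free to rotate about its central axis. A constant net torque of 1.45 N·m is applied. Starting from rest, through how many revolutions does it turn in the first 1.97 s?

≈ 3.56 revolutions

I = ½MR² = (1/2)(8.60)(0.171)² = 0.1257 kg·m².
α = τ/I = 1.45/0.1257 = 11.53 rad/s².
θ = ½αt² = ½(11.53)(1.97)² = 22.38 rad.
Revolutions = θ/(2π) = 3.561.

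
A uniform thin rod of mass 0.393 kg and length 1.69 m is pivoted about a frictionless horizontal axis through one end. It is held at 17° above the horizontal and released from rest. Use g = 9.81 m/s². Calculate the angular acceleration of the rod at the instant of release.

About the pivot, I = (1/3)ML² = (1/3)(0.393)(1.69)² = 0.3741 kg·m².
The weight acts at the center, a distance L/2 = 0.8450 m from the pivot; τ = Mg(L/2) cos 17° = 3.115 N·m.
α = τ/I = 3.115/0.3741 = 8.327 rad/s².

α ≈ 8.33 rad/s²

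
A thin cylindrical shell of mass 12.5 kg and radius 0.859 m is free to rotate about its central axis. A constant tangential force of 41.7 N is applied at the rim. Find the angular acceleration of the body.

α ≈ 3.88 rad/s²

I = MR² = (12.5)(0.859)² = 9.224 kg·m².
τ = F R = (41.7)(0.859) = 35.82 N·m.
From τ = Iα: α = 35.82/9.224 = 3.884 rad/s².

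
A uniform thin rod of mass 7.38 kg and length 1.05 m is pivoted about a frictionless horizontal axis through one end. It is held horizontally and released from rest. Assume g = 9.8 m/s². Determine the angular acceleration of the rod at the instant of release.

About the pivot, I = (1/3)ML² = (1/3)(7.38)(1.05)² = 2.712 kg·m².
The weight acts at the center, a distance L/2 = 0.5250 m from the pivot; τ = Mg(L/2) = 37.97 N·m.
α = τ/I = 37.97/2.712 = 14.00 rad/s².

α ≈ 14.0 rad/s²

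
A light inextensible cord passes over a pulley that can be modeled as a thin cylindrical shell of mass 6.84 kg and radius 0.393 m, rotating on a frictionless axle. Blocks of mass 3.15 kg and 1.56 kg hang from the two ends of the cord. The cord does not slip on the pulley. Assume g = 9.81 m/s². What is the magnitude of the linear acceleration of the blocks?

a ≈ 1.35 m/s²

I = MR² = (6.84)(0.393)² = 1.056 kg·m².
Heavier block: m₁g − T₁ = m₁a. Lighter block: T₂ − m₂g = m₂a.
Pulley: (T₁ − T₂)R = Iα = I(a/R), so T₁ − T₂ = (I/R²)a = 1·M_p a = 6.840·a.
Adding the three: (m₁ − m₂)g = (m₁ + m₂ + 6.840)a, so a = (3.15 − 1.56)(9.81)/(3.15 + 1.56 + 6.840) = 1.350 m/s².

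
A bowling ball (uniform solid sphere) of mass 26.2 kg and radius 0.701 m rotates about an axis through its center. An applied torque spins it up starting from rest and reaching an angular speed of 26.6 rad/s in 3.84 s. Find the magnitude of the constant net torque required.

τ ≈ 35.7 N·m

I = (2/5)MR² = (2/5)(26.2)(0.701)² = 5.150 kg·m².
α = Δω/Δt = (26.6 − 0)/3.84 = 6.927 rad/s².
τ = Iα = (5.150)(6.927) = 35.67 N·m.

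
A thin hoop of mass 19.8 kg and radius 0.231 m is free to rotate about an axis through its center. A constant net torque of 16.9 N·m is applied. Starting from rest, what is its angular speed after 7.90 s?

ω ≈ 126 rad/s

I = MR² = (19.8)(0.231)² = 1.057 kg·m².
α = τ/I = 16.9/1.057 = 16.00 rad/s².
ω = ω₀ + αt = 0 + (16.00)(7.90) = 126.4 rad/s.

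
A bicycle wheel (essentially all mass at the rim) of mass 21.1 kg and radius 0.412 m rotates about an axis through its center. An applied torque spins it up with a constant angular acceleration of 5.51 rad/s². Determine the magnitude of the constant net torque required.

I = MR² = (21.1)(0.412)² = 3.582 kg·m².
τ = Iα = (3.582)(5.510) = 19.73 N·m.

τ ≈ 19.7 N·m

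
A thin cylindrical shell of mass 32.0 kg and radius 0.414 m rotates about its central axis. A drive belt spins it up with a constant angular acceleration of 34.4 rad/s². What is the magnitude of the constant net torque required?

I = MR² = (32.0)(0.414)² = 5.485 kg·m².
τ = Iα = (5.485)(34.40) = 188.7 N·m.

τ ≈ 189 N·m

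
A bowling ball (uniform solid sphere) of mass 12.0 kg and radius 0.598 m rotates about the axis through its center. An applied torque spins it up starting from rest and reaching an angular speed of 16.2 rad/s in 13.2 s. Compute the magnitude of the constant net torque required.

I = (2/5)MR² = (2/5)(12.0)(0.598)² = 1.716 kg·m².
α = Δω/Δt = (16.2 − 0)/13.2 = 1.227 rad/s².
τ = Iα = (1.716)(1.227) = 2.107 N·m.

τ ≈ 2.11 N·m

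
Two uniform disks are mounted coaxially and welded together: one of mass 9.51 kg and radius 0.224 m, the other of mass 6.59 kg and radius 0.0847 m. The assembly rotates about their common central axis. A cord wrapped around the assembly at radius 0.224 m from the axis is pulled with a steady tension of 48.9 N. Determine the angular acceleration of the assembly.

I = ½M₁R₁² + ½M₂R₂² = ½(9.51)(0.224)² + ½(6.59)(0.0847)² = 0.2622 kg·m².
τ = F r = (48.9)(0.224) = 10.95 N·m.
α = τ/I = 10.95/0.2622 = 41.77 rad/s².

α ≈ 41.8 rad/s²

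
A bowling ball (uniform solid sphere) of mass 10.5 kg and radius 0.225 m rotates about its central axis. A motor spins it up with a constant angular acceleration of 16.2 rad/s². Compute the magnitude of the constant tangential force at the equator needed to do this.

I = (2/5)MR² = (2/5)(10.5)(0.225)² = 0.2126 kg·m².
The required torque is τ = Iα = (0.2126)(16.20) = 3.445 N·m.
A tangential force at the equator gives τ = FR, so F = τ/R = 3.445/0.225 = 15.31 N.

F ≈ 15.3 N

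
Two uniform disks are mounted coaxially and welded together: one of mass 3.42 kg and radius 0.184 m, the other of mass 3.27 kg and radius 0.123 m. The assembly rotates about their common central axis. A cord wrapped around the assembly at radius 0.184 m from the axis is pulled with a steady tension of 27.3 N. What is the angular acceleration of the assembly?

α ≈ 60.8 rad/s²

I = ½M₁R₁² + ½M₂R₂² = ½(3.42)(0.184)² + ½(3.27)(0.123)² = 0.08263 kg·m².
τ = F r = (27.3)(0.184) = 5.023 N·m.
α = τ/I = 5.023/0.08263 = 60.79 rad/s².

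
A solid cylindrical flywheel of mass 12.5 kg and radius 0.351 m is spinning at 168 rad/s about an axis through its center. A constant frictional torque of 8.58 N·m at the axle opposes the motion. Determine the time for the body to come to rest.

I = ½MR² = (1/2)(12.5)(0.351)² = 0.7700 kg·m².
The net torque has magnitude 8.58 N·m, opposing ω.
|α| = τ/I = 8.580/0.7700 = 11.14 rad/s² (deceleration).
0 = ω₀ − |α|t ⇒ t = ω₀/|α| = 168/11.14 = 15.08 s.

t ≈ 15.1 s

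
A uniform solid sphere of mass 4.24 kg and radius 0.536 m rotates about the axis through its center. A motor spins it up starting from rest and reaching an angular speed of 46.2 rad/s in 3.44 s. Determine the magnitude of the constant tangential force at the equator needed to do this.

I = (2/5)MR² = (2/5)(4.24)(0.536)² = 0.4873 kg·m².
α = Δω/Δt = (46.2 − 0)/3.44 = 13.43 rad/s².
The required torque is τ = Iα = (0.4873)(13.43) = 6.544 N·m.
A tangential force at the equator gives τ = FR, so F = τ/R = 6.544/0.536 = 12.21 N.

F ≈ 12.2 N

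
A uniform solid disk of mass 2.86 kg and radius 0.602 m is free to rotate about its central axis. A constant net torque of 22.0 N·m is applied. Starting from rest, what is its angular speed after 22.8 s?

ω ≈ 968 rad/s

I = ½MR² = (1/2)(2.86)(0.602)² = 0.5182 kg·m².
α = τ/I = 22.0/0.5182 = 42.45 rad/s².
ω = ω₀ + αt = 0 + (42.45)(22.8) = 967.9 rad/s.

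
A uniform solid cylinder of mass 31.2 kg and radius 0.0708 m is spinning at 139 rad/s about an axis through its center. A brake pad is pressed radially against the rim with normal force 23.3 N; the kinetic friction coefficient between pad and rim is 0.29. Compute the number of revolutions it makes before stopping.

≈ 251 revolutions

I = ½MR² = (1/2)(31.2)(0.0708)² = 0.07820 kg·m².
Friction force f = μN = (0.29)(23.3) = 6.757 N at the rim; torque magnitude τ = fR = 0.4784 N·m, opposing ω.
|α| = τ/I = 0.4784/0.07820 = 6.118 rad/s² (deceleration).
ω² = ω₀² − 2|α|θ with ω = 0 ⇒ θ = ω₀²/(2|α|) = 1579 rad = 251.3 rev.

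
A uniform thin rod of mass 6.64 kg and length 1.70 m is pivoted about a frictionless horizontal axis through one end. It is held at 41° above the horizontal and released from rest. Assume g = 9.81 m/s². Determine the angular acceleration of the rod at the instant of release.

α ≈ 6.53 rad/s²

About the pivot, I = (1/3)ML² = (1/3)(6.64)(1.70)² = 6.397 kg·m².
The weight acts at the center, a distance L/2 = 0.8500 m from the pivot; τ = Mg(L/2) cos 41° = 41.79 N·m.
α = τ/I = 41.79/6.397 = 6.533 rad/s².
(Equivalently α = (3g/(2L)) cos 41° = 6.533 rad/s².)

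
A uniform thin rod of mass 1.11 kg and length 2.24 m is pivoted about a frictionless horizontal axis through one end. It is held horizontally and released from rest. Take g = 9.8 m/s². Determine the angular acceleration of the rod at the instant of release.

About the pivot, I = (1/3)ML² = (1/3)(1.11)(2.24)² = 1.857 kg·m².
The weight acts at the center, a distance L/2 = 1.120 m from the pivot; τ = Mg(L/2) = 12.18 N·m.
α = τ/I = 12.18/1.857 = 6.563 rad/s².

α ≈ 6.56 rad/s²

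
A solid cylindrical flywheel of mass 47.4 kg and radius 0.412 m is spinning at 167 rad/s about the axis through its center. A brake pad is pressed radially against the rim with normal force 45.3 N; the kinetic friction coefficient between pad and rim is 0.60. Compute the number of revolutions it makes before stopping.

I = ½MR² = (1/2)(47.4)(0.412)² = 4.023 kg·m².
Friction force f = μN = (0.60)(45.3) = 27.18 N at the rim; torque magnitude τ = fR = 11.20 N·m, opposing ω.
|α| = τ/I = 11.20/4.023 = 2.784 rad/s² (deceleration).
ω² = ω₀² − 2|α|θ with ω = 0 ⇒ θ = ω₀²/(2|α|) = 5010 rad = 797.3 rev.

≈ 797 revolutions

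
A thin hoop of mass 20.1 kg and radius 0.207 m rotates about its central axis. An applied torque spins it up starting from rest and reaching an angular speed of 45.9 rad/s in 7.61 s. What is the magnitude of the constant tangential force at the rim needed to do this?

F ≈ 25.1 N

I = MR² = (20.1)(0.207)² = 0.8613 kg·m².
α = Δω/Δt = (45.9 − 0)/7.61 = 6.032 rad/s².
The required torque is τ = Iα = (0.8613)(6.032) = 5.195 N·m.
A tangential force at the rim gives τ = FR, so F = τ/R = 5.195/0.207 = 25.10 N.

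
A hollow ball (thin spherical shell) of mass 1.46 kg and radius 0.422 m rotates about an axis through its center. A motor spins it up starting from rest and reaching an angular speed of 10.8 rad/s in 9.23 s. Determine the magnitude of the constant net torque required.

I = (2/3)MR² = (2/3)(1.46)(0.422)² = 0.1733 kg·m².
α = Δω/Δt = (10.8 − 0)/9.23 = 1.170 rad/s².
τ = Iα = (0.1733)(1.170) = 0.2028 N·m.

τ ≈ 0.203 N·m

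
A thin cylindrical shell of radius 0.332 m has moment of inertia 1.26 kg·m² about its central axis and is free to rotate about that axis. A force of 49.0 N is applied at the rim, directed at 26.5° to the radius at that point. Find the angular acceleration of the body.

α ≈ 5.76 rad/s²

Only the tangential component produces torque: τ = F R sinθ = (49.0)(0.332) sin 26.5° = 7.259 N·m.
Newton's second law for rotation, τ = Iα, gives α = τ/I = 7.259/1.260 = 5.761 rad/s².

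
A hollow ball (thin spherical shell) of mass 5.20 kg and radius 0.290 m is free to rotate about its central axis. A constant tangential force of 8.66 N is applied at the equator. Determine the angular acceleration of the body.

I = (2/3)MR² = (2/3)(5.20)(0.290)² = 0.2915 kg·m².
τ = F R = (8.66)(0.290) = 2.511 N·m.
Newton's second law for rotation, τ = Iα, gives α = τ/I = 2.511/0.2915 = 8.614 rad/s².

α ≈ 8.61 rad/s²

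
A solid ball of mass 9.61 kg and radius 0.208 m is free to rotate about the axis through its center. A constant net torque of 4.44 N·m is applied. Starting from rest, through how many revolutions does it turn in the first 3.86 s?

I = (2/5)MR² = (2/5)(9.61)(0.208)² = 0.1663 kg·m².
α = τ/I = 4.44/0.1663 = 26.70 rad/s².
θ = ½αt² = ½(26.70)(3.86)² = 198.9 rad.
Revolutions = θ/(2π) = 31.65.

≈ 31.7 revolutions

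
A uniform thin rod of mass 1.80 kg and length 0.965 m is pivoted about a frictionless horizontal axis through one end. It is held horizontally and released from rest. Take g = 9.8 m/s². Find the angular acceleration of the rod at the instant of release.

About the pivot, I = (1/3)ML² = (1/3)(1.80)(0.965)² = 0.5587 kg·m².
The weight acts at the center, a distance L/2 = 0.4825 m from the pivot; τ = Mg(L/2) = 8.511 N·m.
α = τ/I = 8.511/0.5587 = 15.23 rad/s².

α ≈ 15.2 rad/s²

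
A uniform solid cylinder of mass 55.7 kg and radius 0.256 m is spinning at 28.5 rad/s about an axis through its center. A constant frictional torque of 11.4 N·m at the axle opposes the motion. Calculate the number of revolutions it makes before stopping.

≈ 10.3 revolutions

I = ½MR² = (1/2)(55.7)(0.256)² = 1.825 kg·m².
The net torque has magnitude 11.4 N·m, opposing ω.
|α| = τ/I = 11.40/1.825 = 6.246 rad/s² (deceleration).
ω² = ω₀² − 2|α|θ with ω = 0 ⇒ θ = ω₀²/(2|α|) = 65.02 rad = 10.35 rev.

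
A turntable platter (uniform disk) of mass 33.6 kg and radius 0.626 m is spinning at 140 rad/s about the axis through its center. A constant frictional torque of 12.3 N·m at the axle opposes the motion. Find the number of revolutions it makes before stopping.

I = ½MR² = (1/2)(33.6)(0.626)² = 6.584 kg·m².
The net torque has magnitude 12.3 N·m, opposing ω.
|α| = τ/I = 12.30/6.584 = 1.868 rad/s² (deceleration).
ω² = ω₀² − 2|α|θ with ω = 0 ⇒ θ = ω₀²/(2|α|) = 5245 rad = 834.8 rev.

≈ 835 revolutions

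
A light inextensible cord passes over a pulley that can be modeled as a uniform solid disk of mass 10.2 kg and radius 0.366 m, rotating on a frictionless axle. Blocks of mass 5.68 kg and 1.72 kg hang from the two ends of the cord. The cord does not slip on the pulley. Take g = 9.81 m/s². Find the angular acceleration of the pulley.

α ≈ 8.49 rad/s²

I = ½MR² = (1/2)(10.2)(0.366)² = 0.6832 kg·m².
Heavier block: m₁g − T₁ = m₁a. Lighter block: T₂ − m₂g = m₂a.
Pulley: (T₁ − T₂)R = Iα = I(a/R), so T₁ − T₂ = (I/R²)a = (1/2)M_p a = 5.100·a.
Adding the three: (m₁ − m₂)g = (m₁ + m₂ + 5.100)a, so a = (5.68 − 1.72)(9.81)/(5.68 + 1.72 + 5.100) = 3.108 m/s².
α = a/R = 3.108/0.366 = 8.491 rad/s².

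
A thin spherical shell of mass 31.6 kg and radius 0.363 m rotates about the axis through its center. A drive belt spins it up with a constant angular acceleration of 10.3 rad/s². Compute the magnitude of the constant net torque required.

I = (2/3)MR² = (2/3)(31.6)(0.363)² = 2.776 kg·m².
τ = Iα = (2.776)(10.30) = 28.59 N·m.

τ ≈ 28.6 N·m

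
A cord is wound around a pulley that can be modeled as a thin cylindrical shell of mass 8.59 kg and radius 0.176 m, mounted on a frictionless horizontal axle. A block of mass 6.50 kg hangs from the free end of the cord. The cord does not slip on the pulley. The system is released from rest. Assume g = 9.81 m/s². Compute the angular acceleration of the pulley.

I = MR² = (8.59)(0.176)² = 0.2661 kg·m².
Block: mg − T = ma. Pulley: TR = Iα. No-slip: a = αR, so T = (I/R²)a = 8.590·a.
Then mg = (m + 8.590)a, so a = (6.50)(9.81)/(6.50 + 8.590) = 4.226 m/s².
α = a/R = 4.226/0.176 = 24.01 rad/s².

α ≈ 24.0 rad/s²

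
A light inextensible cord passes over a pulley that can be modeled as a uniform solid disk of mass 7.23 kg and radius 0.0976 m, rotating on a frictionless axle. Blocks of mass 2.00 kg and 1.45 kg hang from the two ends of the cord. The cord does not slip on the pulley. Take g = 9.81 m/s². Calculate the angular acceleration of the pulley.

α ≈ 7.82 rad/s²

I = ½MR² = (1/2)(7.23)(0.0976)² = 0.03444 kg·m².
Heavier block: m₁g − T₁ = m₁a. Lighter block: T₂ − m₂g = m₂a.
Pulley: (T₁ − T₂)R = Iα = I(a/R), so T₁ − T₂ = (I/R²)a = (1/2)M_p a = 3.615·a.
Adding the three: (m₁ − m₂)g = (m₁ + m₂ + 3.615)a, so a = (2.00 − 1.45)(9.81)/(2.00 + 1.45 + 3.615) = 0.7637 m/s².
α = a/R = 0.7637/0.0976 = 7.825 rad/s².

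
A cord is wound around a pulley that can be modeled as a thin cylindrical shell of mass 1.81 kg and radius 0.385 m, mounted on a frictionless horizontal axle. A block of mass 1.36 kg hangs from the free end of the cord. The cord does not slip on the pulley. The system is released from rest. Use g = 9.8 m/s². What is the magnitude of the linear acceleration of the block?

a ≈ 4.20 m/s²

I = MR² = (1.81)(0.385)² = 0.2683 kg·m².
Block: mg − T = ma. Pulley: TR = Iα. No-slip: a = αR, so T = (I/R²)a = 1.810·a.
Then mg = (m + 1.810)a, so a = (1.36)(9.8)/(1.36 + 1.810) = 4.204 m/s².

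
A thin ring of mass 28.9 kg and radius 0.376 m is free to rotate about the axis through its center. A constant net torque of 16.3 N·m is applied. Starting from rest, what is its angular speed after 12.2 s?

ω ≈ 48.7 rad/s

I = MR² = (28.9)(0.376)² = 4.086 kg·m².
α = τ/I = 16.3/4.086 = 3.989 rad/s².
ω = ω₀ + αt = 0 + (3.989)(12.2) = 48.67 rad/s.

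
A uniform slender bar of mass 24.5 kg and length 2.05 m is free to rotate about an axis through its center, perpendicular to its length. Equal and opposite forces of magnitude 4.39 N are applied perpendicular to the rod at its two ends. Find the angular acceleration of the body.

α ≈ 1.05 rad/s²

I = (1/12)ML² = (1/12)(24.5)(2.05)² = 8.580 kg·m².
The couple gives τ = F·(L/2) + F·(L/2) = F L = (4.39)(2.05) = 8.999 N·m.
Newton's second law for rotation, τ = Iα, gives α = τ/I = 8.999/8.580 = 1.049 rad/s².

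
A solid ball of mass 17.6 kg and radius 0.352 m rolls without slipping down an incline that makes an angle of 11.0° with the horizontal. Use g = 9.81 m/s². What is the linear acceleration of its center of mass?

a ≈ 1.34 m/s²

Translation along the incline: Mg sinθ − f = Ma.
Rotation about the center: fR = Iα with I = (2/5)MR². No-slip gives a = αR, so f = (I/R²)a = (2/5)M a.
Substituting: Mg sinθ = (1 + 0.4000)Ma, so a = g sinθ/(1 + 0.4000) = (9.81) sin 11.0° / 1.400 = 1.337 m/s².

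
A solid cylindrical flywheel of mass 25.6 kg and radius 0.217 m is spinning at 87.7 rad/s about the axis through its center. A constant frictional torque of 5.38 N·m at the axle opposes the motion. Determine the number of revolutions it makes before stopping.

I = ½MR² = (1/2)(25.6)(0.217)² = 0.6027 kg·m².
The net torque has magnitude 5.38 N·m, opposing ω.
|α| = τ/I = 5.380/0.6027 = 8.926 rad/s² (deceleration).
ω² = ω₀² − 2|α|θ with ω = 0 ⇒ θ = ω₀²/(2|α|) = 430.8 rad = 68.57 rev.

≈ 68.6 revolutions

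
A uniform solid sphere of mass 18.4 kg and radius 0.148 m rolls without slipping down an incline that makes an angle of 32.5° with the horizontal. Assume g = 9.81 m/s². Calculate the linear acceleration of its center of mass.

a ≈ 3.76 m/s²

Translation along the incline: Mg sinθ − f = Ma.
Rotation about the center: fR = Iα with I = (2/5)MR². No-slip gives a = αR, so f = (I/R²)a = (2/5)M a.
Substituting: Mg sinθ = (1 + 0.4000)Ma, so a = g sinθ/(1 + 0.4000) = (9.81) sin 32.5° / 1.400 = 3.765 m/s².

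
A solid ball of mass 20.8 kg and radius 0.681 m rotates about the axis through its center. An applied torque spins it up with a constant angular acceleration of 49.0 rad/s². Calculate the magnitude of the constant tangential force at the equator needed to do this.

F ≈ 278 N

I = (2/5)MR² = (2/5)(20.8)(0.681)² = 3.858 kg·m².
The required torque is τ = Iα = (3.858)(49.00) = 189.1 N·m.
A tangential force at the equator gives τ = FR, so F = τ/R = 189.1/0.681 = 277.6 N.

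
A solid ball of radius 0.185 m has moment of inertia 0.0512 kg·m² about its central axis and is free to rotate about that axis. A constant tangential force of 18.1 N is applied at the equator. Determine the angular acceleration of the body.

α ≈ 65.4 rad/s²

τ = F R = (18.1)(0.185) = 3.349 N·m.
Newton's second law for rotation, τ = Iα, gives α = τ/I = 3.349/0.05120 = 65.40 rad/s².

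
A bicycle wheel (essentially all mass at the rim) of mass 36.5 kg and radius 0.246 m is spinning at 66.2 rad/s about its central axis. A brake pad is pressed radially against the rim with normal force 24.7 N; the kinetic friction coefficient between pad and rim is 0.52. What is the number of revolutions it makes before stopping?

I = MR² = (36.5)(0.246)² = 2.209 kg·m².
Friction force f = μN = (0.52)(24.7) = 12.84 N at the rim; torque magnitude τ = fR = 3.160 N·m, opposing ω.
|α| = τ/I = 3.160/2.209 = 1.430 rad/s² (deceleration).
ω² = ω₀² − 2|α|θ with ω = 0 ⇒ θ = ω₀²/(2|α|) = 1532 rad = 243.8 rev.

≈ 244 revolutions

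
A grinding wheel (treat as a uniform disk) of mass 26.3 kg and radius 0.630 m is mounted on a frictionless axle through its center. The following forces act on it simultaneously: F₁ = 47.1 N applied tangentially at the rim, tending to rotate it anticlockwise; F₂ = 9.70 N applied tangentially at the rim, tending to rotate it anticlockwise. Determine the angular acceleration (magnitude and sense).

α ≈ 6.86 rad/s², anticlockwise

I = ½MR² = (1/2)(26.3)(0.630)² = 5.219 kg·m².
Taking anticlockwise as positive: τ₁ = +(47.1)(0.630) = +29.67 N·m; τ₂ = +(9.70)(0.630) = +6.111 N·m.
Net torque τ = 35.78 N·m.
α = τ/I = 35.78/5.219 = 6.856 rad/s².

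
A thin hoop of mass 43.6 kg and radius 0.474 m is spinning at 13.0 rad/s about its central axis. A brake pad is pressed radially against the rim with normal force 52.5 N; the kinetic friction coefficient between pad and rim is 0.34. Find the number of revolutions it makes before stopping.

I = MR² = (43.6)(0.474)² = 9.796 kg·m².
Friction force f = μN = (0.34)(52.5) = 17.85 N at the rim; torque magnitude τ = fR = 8.461 N·m, opposing ω.
|α| = τ/I = 8.461/9.796 = 0.8637 rad/s² (deceleration).
ω² = ω₀² − 2|α|θ with ω = 0 ⇒ θ = ω₀²/(2|α|) = 97.83 rad = 15.57 rev.

≈ 15.6 revolutions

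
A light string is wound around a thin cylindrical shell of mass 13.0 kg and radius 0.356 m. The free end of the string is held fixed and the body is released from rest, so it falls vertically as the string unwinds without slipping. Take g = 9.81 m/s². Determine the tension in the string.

Translation: Mg − T = Ma. Rotation about the center: TR = Iα with I = MR².
With a = αR: T = (I/R²)a = M a, so Mg = (1 + 1.000)Ma.
a = g/(1 + 1.000) = 9.81/2.000 = 4.905 m/s².
T = 1.000·M·a = (1.000)(13.0)(4.905) = 63.77 N.

T ≈ 63.8 N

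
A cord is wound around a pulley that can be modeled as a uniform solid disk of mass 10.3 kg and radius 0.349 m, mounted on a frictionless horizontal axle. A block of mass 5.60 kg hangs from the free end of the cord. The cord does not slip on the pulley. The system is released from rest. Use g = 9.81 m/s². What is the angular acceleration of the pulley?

I = ½MR² = (1/2)(10.3)(0.349)² = 0.6273 kg·m².
Block: mg − T = ma. Pulley: TR = Iα. No-slip: a = αR, so T = (I/R²)a = 5.150·a.
Then mg = (m + 5.150)a, so a = (5.60)(9.81)/(5.60 + 5.150) = 5.110 m/s².
α = a/R = 5.110/0.349 = 14.64 rad/s².

α ≈ 14.6 rad/s²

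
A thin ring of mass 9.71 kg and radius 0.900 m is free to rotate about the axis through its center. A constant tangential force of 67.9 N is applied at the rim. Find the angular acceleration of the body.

I = MR² = (9.71)(0.900)² = 7.865 kg·m².
τ = F R = (67.9)(0.900) = 61.11 N·m.
From τ = Iα: α = 61.11/7.865 = 7.770 rad/s².

α ≈ 7.77 rad/s²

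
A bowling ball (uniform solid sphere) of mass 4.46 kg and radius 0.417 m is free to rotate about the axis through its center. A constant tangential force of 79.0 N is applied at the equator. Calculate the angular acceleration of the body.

I = (2/5)MR² = (2/5)(4.46)(0.417)² = 0.3102 kg·m².
τ = F R = (79.0)(0.417) = 32.94 N·m.
Newton's second law for rotation, τ = Iα, gives α = τ/I = 32.94/0.3102 = 106.2 rad/s².

α ≈ 106 rad/s²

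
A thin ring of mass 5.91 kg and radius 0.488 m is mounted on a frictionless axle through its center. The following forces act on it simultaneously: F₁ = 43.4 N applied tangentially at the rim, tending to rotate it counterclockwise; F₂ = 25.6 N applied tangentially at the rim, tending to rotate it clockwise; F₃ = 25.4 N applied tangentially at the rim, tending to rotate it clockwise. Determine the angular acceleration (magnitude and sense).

α ≈ 2.64 rad/s², clockwise

I = MR² = (5.91)(0.488)² = 1.407 kg·m².
Taking counterclockwise as positive: τ₁ = +(43.4)(0.488) = +21.18 N·m; τ₂ = −(25.6)(0.488) = −12.49 N·m; τ₃ = −(25.4)(0.488) = −12.40 N·m.
Net torque τ = -3.709 N·m.
α = τ/I = -3.709/1.407 = -2.635 rad/s².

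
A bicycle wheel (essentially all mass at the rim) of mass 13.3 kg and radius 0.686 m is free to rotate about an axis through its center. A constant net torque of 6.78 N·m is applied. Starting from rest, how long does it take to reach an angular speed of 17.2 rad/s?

t ≈ 15.9 s

I = MR² = (13.3)(0.686)² = 6.259 kg·m².
α = τ/I = 6.78/6.259 = 1.083 rad/s².
ω = αt ⇒ t = ω/α = 17.2/1.083 = 15.88 s.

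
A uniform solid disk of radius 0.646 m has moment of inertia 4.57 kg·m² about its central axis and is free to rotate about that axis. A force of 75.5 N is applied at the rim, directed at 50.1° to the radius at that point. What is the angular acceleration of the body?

α ≈ 8.19 rad/s²

Only the tangential component produces torque: τ = F R sinθ = (75.5)(0.646) sin 50.1° = 37.42 N·m.
From τ = Iα: α = 37.42/4.570 = 8.188 rad/s².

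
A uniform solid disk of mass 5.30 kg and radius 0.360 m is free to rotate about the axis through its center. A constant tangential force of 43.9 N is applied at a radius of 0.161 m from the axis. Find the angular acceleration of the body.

α ≈ 20.6 rad/s²

I = ½MR² = (1/2)(5.30)(0.360)² = 0.3434 kg·m².
τ = F·r = (43.9)(0.161) = 7.068 N·m.
From τ = Iα: α = 7.068/0.3434 = 20.58 rad/s².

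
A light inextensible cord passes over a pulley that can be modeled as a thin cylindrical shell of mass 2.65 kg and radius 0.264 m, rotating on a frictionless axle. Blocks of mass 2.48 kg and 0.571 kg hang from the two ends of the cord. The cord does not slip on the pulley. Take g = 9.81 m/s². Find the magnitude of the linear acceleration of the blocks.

I = MR² = (2.65)(0.264)² = 0.1847 kg·m².
Heavier block: m₁g − T₁ = m₁a. Lighter block: T₂ − m₂g = m₂a.
Pulley: (T₁ − T₂)R = Iα = I(a/R), so T₁ − T₂ = (I/R²)a = 1·M_p a = 2.650·a.
Adding the three: (m₁ − m₂)g = (m₁ + m₂ + 2.650)a, so a = (2.48 − 0.571)(9.81)/(2.48 + 0.571 + 2.650) = 3.285 m/s².

a ≈ 3.28 m/s²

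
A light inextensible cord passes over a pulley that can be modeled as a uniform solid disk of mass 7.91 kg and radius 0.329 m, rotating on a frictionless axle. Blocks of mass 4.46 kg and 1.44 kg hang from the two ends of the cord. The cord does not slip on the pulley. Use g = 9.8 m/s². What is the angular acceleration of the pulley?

α ≈ 9.13 rad/s²

I = ½MR² = (1/2)(7.91)(0.329)² = 0.4281 kg·m².
Heavier block: m₁g − T₁ = m₁a. Lighter block: T₂ − m₂g = m₂a.
Pulley: (T₁ − T₂)R = Iα = I(a/R), so T₁ − T₂ = (I/R²)a = (1/2)M_p a = 3.955·a.
Adding the three: (m₁ − m₂)g = (m₁ + m₂ + 3.955)a, so a = (4.46 − 1.44)(9.8)/(4.46 + 1.44 + 3.955) = 3.003 m/s².
α = a/R = 3.003/0.329 = 9.128 rad/s².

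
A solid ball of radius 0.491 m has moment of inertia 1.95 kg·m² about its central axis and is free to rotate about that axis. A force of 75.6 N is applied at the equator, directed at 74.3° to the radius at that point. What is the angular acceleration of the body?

Only the tangential component produces torque: τ = F R sinθ = (75.6)(0.491) sin 74.3° = 35.73 N·m.
From τ = Iα: α = 35.73/1.950 = 18.33 rad/s².

α ≈ 18.3 rad/s²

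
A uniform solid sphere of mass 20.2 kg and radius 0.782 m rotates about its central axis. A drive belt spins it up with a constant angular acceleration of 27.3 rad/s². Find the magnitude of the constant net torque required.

τ ≈ 135 N·m

I = (2/5)MR² = (2/5)(20.2)(0.782)² = 4.941 kg·m².
τ = Iα = (4.941)(27.30) = 134.9 N·m.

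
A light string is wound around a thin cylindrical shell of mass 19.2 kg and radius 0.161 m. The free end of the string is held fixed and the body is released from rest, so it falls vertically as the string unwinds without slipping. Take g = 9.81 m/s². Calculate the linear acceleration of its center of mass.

Translation: Mg − T = Ma. Rotation about the center: TR = Iα with I = MR².
With a = αR: T = (I/R²)a = M a, so Mg = (1 + 1.000)Ma.
a = g/(1 + 1.000) = 9.81/2.000 = 4.905 m/s².

a ≈ 4.91 m/s²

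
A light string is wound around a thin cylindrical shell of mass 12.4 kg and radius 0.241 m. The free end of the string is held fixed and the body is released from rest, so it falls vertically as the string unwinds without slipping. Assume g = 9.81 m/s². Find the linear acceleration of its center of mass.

Translation: Mg − T = Ma. Rotation about the center: TR = Iα with I = MR².
With a = αR: T = (I/R²)a = M a, so Mg = (1 + 1.000)Ma.
a = g/(1 + 1.000) = 9.81/2.000 = 4.905 m/s².

a ≈ 4.91 m/s²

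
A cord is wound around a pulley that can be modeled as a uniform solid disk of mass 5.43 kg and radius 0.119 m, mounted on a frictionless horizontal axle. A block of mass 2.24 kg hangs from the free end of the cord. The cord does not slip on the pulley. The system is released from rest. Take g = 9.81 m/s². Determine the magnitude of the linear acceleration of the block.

I = ½MR² = (1/2)(5.43)(0.119)² = 0.03845 kg·m².
Block: mg − T = ma. Pulley: TR = Iα. No-slip: a = αR, so T = (I/R²)a = 2.715·a.
Then mg = (m + 2.715)a, so a = (2.24)(9.81)/(2.24 + 2.715) = 4.435 m/s².

a ≈ 4.43 m/s²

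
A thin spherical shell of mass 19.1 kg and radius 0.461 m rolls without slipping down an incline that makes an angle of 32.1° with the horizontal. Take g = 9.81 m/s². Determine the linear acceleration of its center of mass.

a ≈ 3.13 m/s²

Translation along the incline: Mg sinθ − f = Ma.
Rotation about the center: fR = Iα with I = (2/3)MR². No-slip gives a = αR, so f = (I/R²)a = (2/3)M a.
Substituting: Mg sinθ = (1 + 0.6667)Ma, so a = g sinθ/(1 + 0.6667) = (9.81) sin 32.1° / 1.667 = 3.128 m/s².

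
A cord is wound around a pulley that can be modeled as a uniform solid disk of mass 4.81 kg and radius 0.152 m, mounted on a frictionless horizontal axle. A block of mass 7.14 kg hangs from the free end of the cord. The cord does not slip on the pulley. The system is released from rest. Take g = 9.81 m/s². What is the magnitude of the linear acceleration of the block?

I = ½MR² = (1/2)(4.81)(0.152)² = 0.05557 kg·m².
Block: mg − T = ma. Pulley: TR = Iα. No-slip: a = αR, so T = (I/R²)a = 2.405·a.
Then mg = (m + 2.405)a, so a = (7.14)(9.81)/(7.14 + 2.405) = 7.338 m/s².

a ≈ 7.34 m/s²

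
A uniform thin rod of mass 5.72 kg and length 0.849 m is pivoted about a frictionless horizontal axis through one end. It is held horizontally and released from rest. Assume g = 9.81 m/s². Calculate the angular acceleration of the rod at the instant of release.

About the pivot, I = (1/3)ML² = (1/3)(5.72)(0.849)² = 1.374 kg·m².
The weight acts at the center, a distance L/2 = 0.4245 m from the pivot; τ = Mg(L/2) = 23.82 N·m.
α = τ/I = 23.82/1.374 = 17.33 rad/s².

α ≈ 17.3 rad/s²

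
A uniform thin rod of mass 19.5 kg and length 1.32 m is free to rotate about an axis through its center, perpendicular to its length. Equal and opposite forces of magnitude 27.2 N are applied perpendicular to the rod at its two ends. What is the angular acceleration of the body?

α ≈ 12.7 rad/s²

I = (1/12)ML² = (1/12)(19.5)(1.32)² = 2.831 kg·m².
The couple gives τ = F·(L/2) + F·(L/2) = F L = (27.2)(1.32) = 35.90 N·m.
Newton's second law for rotation, τ = Iα, gives α = τ/I = 35.90/2.831 = 12.68 rad/s².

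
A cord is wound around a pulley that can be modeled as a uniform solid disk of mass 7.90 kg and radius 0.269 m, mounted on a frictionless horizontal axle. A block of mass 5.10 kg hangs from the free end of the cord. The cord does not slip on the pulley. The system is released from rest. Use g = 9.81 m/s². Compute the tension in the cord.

T ≈ 21.8 N

I = ½MR² = (1/2)(7.90)(0.269)² = 0.2858 kg·m².
Block: mg − T = ma. Pulley: TR = Iα. No-slip: a = αR, so T = (I/R²)a = 3.950·a.
Then mg = (m + 3.950)a, so a = (5.10)(9.81)/(5.10 + 3.950) = 5.528 m/s².
T = 3.950·a = 21.84 N.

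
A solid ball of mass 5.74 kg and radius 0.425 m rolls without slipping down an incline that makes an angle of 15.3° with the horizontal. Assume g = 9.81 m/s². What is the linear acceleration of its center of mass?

a ≈ 1.85 m/s²

Translation along the incline: Mg sinθ − f = Ma.
Rotation about the center: fR = Iα with I = (2/5)MR². No-slip gives a = αR, so f = (I/R²)a = (2/5)M a.
Substituting: Mg sinθ = (1 + 0.4000)Ma, so a = g sinθ/(1 + 0.4000) = (9.81) sin 15.3° / 1.400 = 1.849 m/s².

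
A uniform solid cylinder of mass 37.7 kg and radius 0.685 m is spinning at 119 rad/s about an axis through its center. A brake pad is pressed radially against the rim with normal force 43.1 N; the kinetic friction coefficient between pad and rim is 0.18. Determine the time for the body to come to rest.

t ≈ 198 s

I = ½MR² = (1/2)(37.7)(0.685)² = 8.845 kg·m².
Friction force f = μN = (0.18)(43.1) = 7.758 N at the rim; torque magnitude τ = fR = 5.314 N·m, opposing ω.
|α| = τ/I = 5.314/8.845 = 0.6008 rad/s² (deceleration).
0 = ω₀ − |α|t ⇒ t = ω₀/|α| = 119/0.6008 = 198.1 s.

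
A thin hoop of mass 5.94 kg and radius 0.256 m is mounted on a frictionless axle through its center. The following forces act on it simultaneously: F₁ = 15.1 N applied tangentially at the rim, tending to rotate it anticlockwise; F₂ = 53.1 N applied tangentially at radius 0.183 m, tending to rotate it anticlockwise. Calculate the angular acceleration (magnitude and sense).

α ≈ 34.9 rad/s², anticlockwise

I = MR² = (5.94)(0.256)² = 0.3893 kg·m².
Taking anticlockwise as positive: τ₁ = +(15.1)(0.256) = +3.866 N·m; τ₂ = +(53.1)(0.183) = +9.717 N·m.
Net torque τ = 13.58 N·m.
α = τ/I = 13.58/0.3893 = 34.89 rad/s².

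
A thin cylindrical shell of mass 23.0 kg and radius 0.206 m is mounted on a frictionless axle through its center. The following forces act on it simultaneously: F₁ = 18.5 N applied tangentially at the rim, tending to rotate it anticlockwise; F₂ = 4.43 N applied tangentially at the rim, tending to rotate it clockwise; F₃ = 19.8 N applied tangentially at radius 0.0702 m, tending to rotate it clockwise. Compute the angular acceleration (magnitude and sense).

I = MR² = (23.0)(0.206)² = 0.9760 kg·m².
Taking anticlockwise as positive: τ₁ = +(18.5)(0.206) = +3.811 N·m; τ₂ = −(4.43)(0.206) = −0.9126 N·m; τ₃ = −(19.8)(0.0702) = −1.390 N·m.
Net torque τ = 1.508 N·m.
α = τ/I = 1.508/0.9760 = 1.546 rad/s².

α ≈ 1.55 rad/s², anticlockwise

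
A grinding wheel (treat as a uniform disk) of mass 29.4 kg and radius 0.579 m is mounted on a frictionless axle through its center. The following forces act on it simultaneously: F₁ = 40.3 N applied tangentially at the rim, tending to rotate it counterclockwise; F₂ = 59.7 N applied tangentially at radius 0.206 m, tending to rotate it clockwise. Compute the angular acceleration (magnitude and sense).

I = ½MR² = (1/2)(29.4)(0.579)² = 4.928 kg·m².
Taking counterclockwise as positive: τ₁ = +(40.3)(0.579) = +23.33 N·m; τ₂ = −(59.7)(0.206) = −12.30 N·m.
Net torque τ = 11.04 N·m.
α = τ/I = 11.04/4.928 = 2.239 rad/s².

α ≈ 2.24 rad/s², counterclockwise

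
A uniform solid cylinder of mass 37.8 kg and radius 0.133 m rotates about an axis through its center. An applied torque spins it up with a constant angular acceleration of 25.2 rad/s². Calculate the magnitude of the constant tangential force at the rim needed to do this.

I = ½MR² = (1/2)(37.8)(0.133)² = 0.3343 kg·m².
The required torque is τ = Iα = (0.3343)(25.20) = 8.425 N·m.
A tangential force at the rim gives τ = FR, so F = τ/R = 8.425/0.133 = 63.35 N.

F ≈ 63.3 N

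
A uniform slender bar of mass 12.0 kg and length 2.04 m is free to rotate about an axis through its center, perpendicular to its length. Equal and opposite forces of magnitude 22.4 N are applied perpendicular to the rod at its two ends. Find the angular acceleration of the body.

I = (1/12)ML² = (1/12)(12.0)(2.04)² = 4.162 kg·m².
The couple gives τ = F·(L/2) + F·(L/2) = F L = (22.4)(2.04) = 45.70 N·m.
From τ = Iα: α = 45.70/4.162 = 10.98 rad/s².

α ≈ 11.0 rad/s²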